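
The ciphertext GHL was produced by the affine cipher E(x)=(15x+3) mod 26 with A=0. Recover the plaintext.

VCE

The inverse of 15 mod 26 is 7, since 15·7=105≡1. Apply D(y)=7·(y−3) mod 26:
G(6): 7·(6−3)=21 → V
H(7): 7·(7−3)=28≡2 → C
L(11): 7·(11−3)=56≡4 → E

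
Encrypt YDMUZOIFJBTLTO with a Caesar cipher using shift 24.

WBKSXMGDHZRJRM

Y(24): 24+24=48≡22 → W
D(3): 3+24=27≡1 → B
M(12): 12+24=36≡10 → K
U(20): 20+24=44≡18 → S
Z(25): 25+24=49≡23 → X
O(14): 14+24=38≡12 → M
I(8): 8+24=32≡6 → G
F(5): 5+24=29≡3 → D
J(9): 9+24=33≡7 → H
B(1): 1+24=25 → Z
T(19): 19+24=43≡17 → R
L(11): 11+24=35≡9 → J
T(19): 19+24=43≡17 → R
O(14): 14+24=38≡12 → M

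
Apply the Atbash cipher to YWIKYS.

BDRPBH

Y(24) → B(1)
W(22) → D(3)
I(8) → R(17)
K(10) → P(15)
Y(24) → B(1)
S(18) → H(7)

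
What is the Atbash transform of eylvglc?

vboetox

e(4) → v(21)
y(24) → b(1)
l(11) → o(14)
v(21) → e(4)
g(6) → t(19)
l(11) → o(14)
c(2) → x(23)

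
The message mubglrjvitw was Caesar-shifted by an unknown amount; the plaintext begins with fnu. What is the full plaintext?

fnuzekcobmp

From the crib: m(12)−f(5)=7, so the shift is 7.
Subtract 7 from each ciphertext letter:
m(12): 12−7=5 → f
u(20): 20−7=13 → n
b(1): 1−7=-6≡20 → u
g(6): 6−7=-1≡25 → z
l(11): 11−7=4 → e
r(17): 17−7=10 → k
j(9): 9−7=2 → c
v(21): 21−7=14 → o
i(8): 8−7=1 → b
t(19): 19−7=12 → m
w(22): 22−7=15 → p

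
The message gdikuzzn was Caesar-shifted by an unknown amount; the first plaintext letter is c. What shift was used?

From the crib: g(6)−c(2)=4, so the shift is 4.

4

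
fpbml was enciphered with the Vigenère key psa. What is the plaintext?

qxbxt

Repeat the key across the ciphertext: psaps
f(5)−p(15): -10≡16 → q
p(15)−s(18): -3≡23 → x
b(1)−a(0): 1 → b
m(12)−p(15): -3≡23 → x
l(11)−s(18): -7≡19 → t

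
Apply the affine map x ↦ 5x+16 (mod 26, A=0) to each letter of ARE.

QXK

A(0): 5·0+16=16 → Q
R(17): 5·17+16=101≡23 → X
E(4): 5·4+16=36≡10 → K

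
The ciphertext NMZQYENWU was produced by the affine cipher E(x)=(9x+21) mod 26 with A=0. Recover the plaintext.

The inverse of 9 mod 26 is 3, since 9·3=27≡1. Apply D(y)=3·(y−21) mod 26:
N(13): 3·(13−21)=-24≡2 → C
M(12): 3·(12−21)=-27≡25 → Z
Z(25): 3·(25−21)=12 → M
Q(16): 3·(16−21)=-15≡11 → L
Y(24): 3·(24−21)=9 → J
E(4): 3·(4−21)=-51≡1 → B
N(13): 3·(13−21)=-24≡2 → C
W(22): 3·(22−21)=3 → D
U(20): 3·(20−21)=-3≡23 → X

CZMLJBCDX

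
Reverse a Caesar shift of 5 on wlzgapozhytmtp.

w(22): 22−5=17 → r
l(11): 11−5=6 → g
z(25): 25−5=20 → u
g(6): 6−5=1 → b
a(0): 0−5=-5≡21 → v
p(15): 15−5=10 → k
o(14): 14−5=9 → j
z(25): 25−5=20 → u
h(7): 7−5=2 → c
y(24): 24−5=19 → t
t(19): 19−5=14 → o
m(12): 12−5=7 → h
t(19): 19−5=14 → o
p(15): 15−5=10 → k

rgubvkjuctohok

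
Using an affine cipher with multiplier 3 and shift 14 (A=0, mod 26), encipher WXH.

W(22): 3·22+14=80≡2 → C
X(23): 3·23+14=83≡5 → F
H(7): 3·7+14=35≡9 → J

CFJ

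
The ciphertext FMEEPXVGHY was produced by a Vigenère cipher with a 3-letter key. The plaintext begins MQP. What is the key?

Subtract each crib letter from the matching ciphertext letter (mod 26):
F(5)−M(12)=-7≡19 → T
M(12)−Q(16)=-4≡22 → W
E(4)−P(15)=-11≡15 → P

TWP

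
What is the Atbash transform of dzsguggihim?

wahtfttrsrn

d(3) → w(22)
z(25) → a(0)
s(18) → h(7)
g(6) → t(19)
u(20) → f(5)
g(6) → t(19)
g(6) → t(19)
i(8) → r(17)
h(7) → s(18)
i(8) → r(17)
m(12) → n(13)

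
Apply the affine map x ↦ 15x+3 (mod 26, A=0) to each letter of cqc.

c(2): 15·2+3=33≡7 → h
q(16): 15·16+3=243≡9 → j
c(2): 15·2+3=33≡7 → h

hjh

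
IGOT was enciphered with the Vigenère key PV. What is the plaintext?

Repeat the key across the ciphertext: PVPV
I(8)−P(15): -7≡19 → T
G(6)−V(21): -15≡11 → L
O(14)−P(15): -1≡25 → Z
T(19)−V(21): -2≡24 → Y

TLZY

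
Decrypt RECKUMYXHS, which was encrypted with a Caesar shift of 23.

UHFNXPBAKV

R(17): 17−23=-6≡20 → U
E(4): 4−23=-19≡7 → H
C(2): 2−23=-21≡5 → F
K(10): 10−23=-13≡13 → N
U(20): 20−23=-3≡23 → X
M(12): 12−23=-11≡15 → P
Y(24): 24−23=1 → B
X(23): 23−23=0 → A
H(7): 7−23=-16≡10 → K
S(18): 18−23=-5≡21 → V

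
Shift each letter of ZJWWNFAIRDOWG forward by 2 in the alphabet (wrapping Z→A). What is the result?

Z(25): 25+2=27≡1 → B
J(9): 9+2=11 → L
W(22): 22+2=24 → Y
W(22): 22+2=24 → Y
N(13): 13+2=15 → P
F(5): 5+2=7 → H
A(0): 0+2=2 → C
I(8): 8+2=10 → K
R(17): 17+2=19 → T
D(3): 3+2=5 → F
O(14): 14+2=16 → Q
W(22): 22+2=24 → Y
G(6): 6+2=8 → I

BLYYPHCKTFQYI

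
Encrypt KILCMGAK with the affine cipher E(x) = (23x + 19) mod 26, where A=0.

PVMNJBTP

K(10): 23·10+19=249≡15 → P
I(8): 23·8+19=203≡21 → V
L(11): 23·11+19=272≡12 → M
C(2): 23·2+19=65≡13 → N
M(12): 23·12+19=295≡9 → J
G(6): 23·6+19=157≡1 → B
A(0): 23·0+19=19 → T
K(10): 23·10+19=249≡15 → P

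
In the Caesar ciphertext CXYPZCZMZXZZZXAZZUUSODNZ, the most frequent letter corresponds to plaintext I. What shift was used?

The most frequent ciphertext letter is Z (appears 9 times).
Z is position 25; I is position 8.
Shift = 17.

17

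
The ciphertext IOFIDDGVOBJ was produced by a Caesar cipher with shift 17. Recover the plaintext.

RXORMMPEXKS

I(8): 8−17=-9≡17 → R
O(14): 14−17=-3≡23 → X
F(5): 5−17=-12≡14 → O
I(8): 8−17=-9≡17 → R
D(3): 3−17=-14≡12 → M
D(3): 3−17=-14≡12 → M
G(6): 6−17=-11≡15 → P
V(21): 21−17=4 → E
O(14): 14−17=-3≡23 → X
B(1): 1−17=-16≡10 → K
J(9): 9−17=-8≡18 → S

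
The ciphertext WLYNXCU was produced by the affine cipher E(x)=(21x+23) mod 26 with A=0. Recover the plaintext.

VSFCAZL

The inverse of 21 mod 26 is 5, since 21·5=105≡1. Apply D(y)=5·(y−23) mod 26:
W(22): 5·(22−23)=-5≡21 → V
L(11): 5·(11−23)=-60≡18 → S
Y(24): 5·(24−23)=5 → F
N(13): 5·(13−23)=-50≡2 → C
X(23): 5·(23−23)=0 → A
C(2): 5·(2−23)=-105≡25 → Z
U(20): 5·(20−23)=-15≡11 → L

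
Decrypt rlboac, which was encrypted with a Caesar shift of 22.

vpfseg

r(17): 17−22=-5≡21 → v
l(11): 11−22=-11≡15 → p
b(1): 1−22=-21≡5 → f
o(14): 14−22=-8≡18 → s
a(0): 0−22=-22≡4 → e
c(2): 2−22=-20≡6 → g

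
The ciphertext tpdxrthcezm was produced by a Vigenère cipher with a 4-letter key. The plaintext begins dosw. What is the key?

qblb

Subtract each crib letter from the matching ciphertext letter (mod 26):
t(19)−d(3)=16 → q
p(15)−o(14)=1 → b
d(3)−s(18)=-15≡11 → l
x(23)−w(22)=1 → b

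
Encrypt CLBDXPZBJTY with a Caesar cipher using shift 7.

C(2): 2+7=9 → J
L(11): 11+7=18 → S
B(1): 1+7=8 → I
D(3): 3+7=10 → K
X(23): 23+7=30≡4 → E
P(15): 15+7=22 → W
Z(25): 25+7=32≡6 → G
B(1): 1+7=8 → I
J(9): 9+7=16 → Q
T(19): 19+7=26≡0 → A
Y(24): 24+7=31≡5 → F

JSIKEWGIQAF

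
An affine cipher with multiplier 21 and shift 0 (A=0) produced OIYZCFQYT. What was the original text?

SOQVKZCQR

The inverse of 21 mod 26 is 5, since 21·5=105≡1. Apply D(y)=5·(y−0) mod 26:
O(14): 5·(14−0)=70≡18 → S
I(8): 5·(8−0)=40≡14 → O
Y(24): 5·(24−0)=120≡16 → Q
Z(25): 5·(25−0)=125≡21 → V
C(2): 5·(2−0)=10 → K
F(5): 5·(5−0)=25 → Z
Q(16): 5·(16−0)=80≡2 → C
Y(24): 5·(24−0)=120≡16 → Q
T(19): 5·(19−0)=95≡17 → R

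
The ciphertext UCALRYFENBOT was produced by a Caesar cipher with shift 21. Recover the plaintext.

ZHFQWDKJSGTY

U(20): 20−21=-1≡25 → Z
C(2): 2−21=-19≡7 → H
A(0): 0−21=-21≡5 → F
L(11): 11−21=-10≡16 → Q
R(17): 17−21=-4≡22 → W
Y(24): 24−21=3 → D
F(5): 5−21=-16≡10 → K
E(4): 4−21=-17≡9 → J
N(13): 13−21=-8≡18 → S
B(1): 1−21=-20≡6 → G
O(14): 14−21=-7≡19 → T
T(19): 19−21=-2≡24 → Y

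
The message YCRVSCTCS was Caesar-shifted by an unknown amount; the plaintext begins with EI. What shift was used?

From the crib: Y(24)−E(4)=20, so the shift is 20.

20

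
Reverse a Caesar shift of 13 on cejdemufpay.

c(2): 2−13=-11≡15 → p
e(4): 4−13=-9≡17 → r
j(9): 9−13=-4≡22 → w
d(3): 3−13=-10≡16 → q
e(4): 4−13=-9≡17 → r
m(12): 12−13=-1≡25 → z
u(20): 20−13=7 → h
f(5): 5−13=-8≡18 → s
p(15): 15−13=2 → c
a(0): 0−13=-13≡13 → n
y(24): 24−13=11 → l

prwqrzhscnl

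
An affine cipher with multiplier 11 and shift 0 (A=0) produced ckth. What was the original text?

mixd

The inverse of 11 mod 26 is 19, since 11·19=209≡1. Apply D(y)=19·(y−0) mod 26:
c(2): 19·(2−0)=38≡12 → m
k(10): 19·(10−0)=190≡8 → i
t(19): 19·(19−0)=361≡23 → x
h(7): 19·(7−0)=133≡3 → d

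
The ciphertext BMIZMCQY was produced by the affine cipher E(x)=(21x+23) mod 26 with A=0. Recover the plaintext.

The inverse of 21 mod 26 is 5, since 21·5=105≡1. Apply D(y)=5·(y−23) mod 26:
B(1): 5·(1−23)=-110≡20 → U
M(12): 5·(12−23)=-55≡23 → X
I(8): 5·(8−23)=-75≡3 → D
Z(25): 5·(25−23)=10 → K
M(12): 5·(12−23)=-55≡23 → X
C(2): 5·(2−23)=-105≡25 → Z
Q(16): 5·(16−23)=-35≡17 → R
Y(24): 5·(24−23)=5 → F

UXDKXZRF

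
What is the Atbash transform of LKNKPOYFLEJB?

OPMPKLBUOVQY

L(11) → O(14)
K(10) → P(15)
N(13) → M(12)
K(10) → P(15)
P(15) → K(10)
O(14) → L(11)
Y(24) → B(1)
F(5) → U(20)
L(11) → O(14)
E(4) → V(21)
J(9) → Q(16)
B(1) → Y(24)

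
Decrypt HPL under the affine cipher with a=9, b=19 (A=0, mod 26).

QOC

The inverse of 9 mod 26 is 3, since 9·3=27≡1. Apply D(y)=3·(y−19) mod 26:
H(7): 3·(7−19)=-36≡16 → Q
P(15): 3·(15−19)=-12≡14 → O
L(11): 3·(11−19)=-24≡2 → C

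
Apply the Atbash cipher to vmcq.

v(21) → e(4)
m(12) → n(13)
c(2) → x(23)
q(16) → j(9)

enxj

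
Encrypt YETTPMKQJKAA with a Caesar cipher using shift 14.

MSHHDAYEXYOO

Y(24): 24+14=38≡12 → M
E(4): 4+14=18 → S
T(19): 19+14=33≡7 → H
T(19): 19+14=33≡7 → H
P(15): 15+14=29≡3 → D
M(12): 12+14=26≡0 → A
K(10): 10+14=24 → Y
Q(16): 16+14=30≡4 → E
J(9): 9+14=23 → X
K(10): 10+14=24 → Y
A(0): 0+14=14 → O
A(0): 0+14=14 → O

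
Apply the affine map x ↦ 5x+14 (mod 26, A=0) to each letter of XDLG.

ZDRS

X(23): 5·23+14=129≡25 → Z
D(3): 5·3+14=29≡3 → D
L(11): 5·11+14=69≡17 → R
G(6): 5·6+14=44≡18 → S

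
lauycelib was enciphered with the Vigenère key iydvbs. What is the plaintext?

dcrdbmdky

Repeat the key across the ciphertext: iydvbsiyd
l(11)−i(8): 3 → d
a(0)−y(24): -24≡2 → c
u(20)−d(3): 17 → r
y(24)−v(21): 3 → d
c(2)−b(1): 1 → b
e(4)−s(18): -14≡12 → m
l(11)−i(8): 3 → d
i(8)−y(24): -16≡10 → k
b(1)−d(3): -2≡24 → y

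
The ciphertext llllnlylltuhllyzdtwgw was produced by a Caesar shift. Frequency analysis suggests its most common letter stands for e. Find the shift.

7

The most frequent ciphertext letter is l (appears 9 times).
l is position 11; e is position 4.
Shift = 7.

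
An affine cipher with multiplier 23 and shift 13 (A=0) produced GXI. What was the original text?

The inverse of 23 mod 26 is 17, since 23·17=391≡1. Apply D(y)=17·(y−13) mod 26:
G(6): 17·(6−13)=-119≡11 → L
X(23): 17·(23−13)=170≡14 → O
I(8): 17·(8−13)=-85≡19 → T

LOT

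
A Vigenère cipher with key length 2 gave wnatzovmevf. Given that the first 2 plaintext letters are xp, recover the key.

zy

Subtract each crib letter from the matching ciphertext letter (mod 26):
w(22)−x(23)=-1≡25 → z
n(13)−p(15)=-2≡24 → y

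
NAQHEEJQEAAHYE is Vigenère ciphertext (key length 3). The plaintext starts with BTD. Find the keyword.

MHN

Subtract each crib letter from the matching ciphertext letter (mod 26):
N(13)−B(1)=12 → M
A(0)−T(19)=-19≡7 → H
Q(16)−D(3)=13 → N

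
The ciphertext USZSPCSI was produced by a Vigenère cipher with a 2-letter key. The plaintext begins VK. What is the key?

ZI

Subtract each crib letter from the matching ciphertext letter (mod 26):
U(20)−V(21)=-1≡25 → Z
S(18)−K(10)=8 → I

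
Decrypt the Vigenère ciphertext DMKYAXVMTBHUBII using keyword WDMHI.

Repeat the key across the ciphertext: WDMHIWDMHIWDMHI
D(3)−W(22): -19≡7 → H
M(12)−D(3): 9 → J
K(10)−M(12): -2≡24 → Y
Y(24)−H(7): 17 → R
A(0)−I(8): -8≡18 → S
X(23)−W(22): 1 → B
V(21)−D(3): 18 → S
M(12)−M(12): 0 → A
T(19)−H(7): 12 → M
B(1)−I(8): -7≡19 → T
H(7)−W(22): -15≡11 → L
U(20)−D(3): 17 → R
B(1)−M(12): -11≡15 → P
I(8)−H(7): 1 → B
I(8)−I(8): 0 → A

HJYRSBSAMTLRPBA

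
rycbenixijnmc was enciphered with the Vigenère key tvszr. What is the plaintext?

Repeat the key across the ciphertext: tvszrtvszrtvs
r(17)−t(19): -2≡24 → y
y(24)−v(21): 3 → d
c(2)−s(18): -16≡10 → k
b(1)−z(25): -24≡2 → c
e(4)−r(17): -13≡13 → n
n(13)−t(19): -6≡20 → u
i(8)−v(21): -13≡13 → n
x(23)−s(18): 5 → f
i(8)−z(25): -17≡9 → j
j(9)−r(17): -8≡18 → s
n(13)−t(19): -6≡20 → u
m(12)−v(21): -9≡17 → r
c(2)−s(18): -16≡10 → k

ydkcnunfjsurk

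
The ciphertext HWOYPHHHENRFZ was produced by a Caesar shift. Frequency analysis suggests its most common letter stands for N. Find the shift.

20

The most frequent ciphertext letter is H (appears 4 times).
H is position 7; N is position 13.
Shift = -6≡20.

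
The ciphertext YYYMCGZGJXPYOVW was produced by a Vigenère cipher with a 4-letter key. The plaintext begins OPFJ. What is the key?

KJTD

Subtract each crib letter from the matching ciphertext letter (mod 26):
Y(24)−O(14)=10 → K
Y(24)−P(15)=9 → J
Y(24)−F(5)=19 → T
M(12)−J(9)=3 → D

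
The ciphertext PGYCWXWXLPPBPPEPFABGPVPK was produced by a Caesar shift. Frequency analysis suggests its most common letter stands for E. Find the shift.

The most frequent ciphertext letter is P (appears 8 times).
P is position 15; E is position 4.
Shift = 11.

11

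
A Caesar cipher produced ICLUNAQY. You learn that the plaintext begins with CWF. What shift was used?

From the crib: I(8)−C(2)=6, so the shift is 6.

6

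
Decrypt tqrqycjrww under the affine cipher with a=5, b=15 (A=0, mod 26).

gvqvhneqrr

The inverse of 5 mod 26 is 21, since 5·21=105≡1. Apply D(y)=21·(y−15) mod 26:
t(19): 21·(19−15)=84≡6 → g
q(16): 21·(16−15)=21 → v
r(17): 21·(17−15)=42≡16 → q
q(16): 21·(16−15)=21 → v
y(24): 21·(24−15)=189≡7 → h
c(2): 21·(2−15)=-273≡13 → n
j(9): 21·(9−15)=-126≡4 → e
r(17): 21·(17−15)=42≡16 → q
w(22): 21·(22−15)=147≡17 → r
w(22): 21·(22−15)=147≡17 → r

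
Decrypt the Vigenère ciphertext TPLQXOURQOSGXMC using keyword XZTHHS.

Repeat the key across the ciphertext: XZTHHSXZTHHSXZT
T(19)−X(23): -4≡22 → W
P(15)−Z(25): -10≡16 → Q
L(11)−T(19): -8≡18 → S
Q(16)−H(7): 9 → J
X(23)−H(7): 16 → Q
O(14)−S(18): -4≡22 → W
U(20)−X(23): -3≡23 → X
R(17)−Z(25): -8≡18 → S
Q(16)−T(19): -3≡23 → X
O(14)−H(7): 7 → H
S(18)−H(7): 11 → L
G(6)−S(18): -12≡14 → O
X(23)−X(23): 0 → A
M(12)−Z(25): -13≡13 → N
C(2)−T(19): -17≡9 → J

WQSJQWXSXHLOANJ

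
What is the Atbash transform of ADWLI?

ZWDOR

A(0) → Z(25)
D(3) → W(22)
W(22) → D(3)
L(11) → O(14)
I(8) → R(17)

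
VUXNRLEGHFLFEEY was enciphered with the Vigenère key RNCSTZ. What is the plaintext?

Repeat the key across the ciphertext: RNCSTZRNCSTZRNC
V(21)−R(17): 4 → E
U(20)−N(13): 7 → H
X(23)−C(2): 21 → V
N(13)−S(18): -5≡21 → V
R(17)−T(19): -2≡24 → Y
L(11)−Z(25): -14≡12 → M
E(4)−R(17): -13≡13 → N
G(6)−N(13): -7≡19 → T
H(7)−C(2): 5 → F
F(5)−S(18): -13≡13 → N
L(11)−T(19): -8≡18 → S
F(5)−Z(25): -20≡6 → G
E(4)−R(17): -13≡13 → N
E(4)−N(13): -9≡17 → R
Y(24)−C(2): 22 → W

EHVVYMNTFNSGNRW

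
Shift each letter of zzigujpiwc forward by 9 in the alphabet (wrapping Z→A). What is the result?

z(25): 25+9=34≡8 → i
z(25): 25+9=34≡8 → i
i(8): 8+9=17 → r
g(6): 6+9=15 → p
u(20): 20+9=29≡3 → d
j(9): 9+9=18 → s
p(15): 15+9=24 → y
i(8): 8+9=17 → r
w(22): 22+9=31≡5 → f
c(2): 2+9=11 → l

iirpdsyrfl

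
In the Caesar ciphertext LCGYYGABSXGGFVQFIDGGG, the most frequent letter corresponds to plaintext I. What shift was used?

24

The most frequent ciphertext letter is G (appears 7 times).
G is position 6; I is position 8.
Shift = -2≡24.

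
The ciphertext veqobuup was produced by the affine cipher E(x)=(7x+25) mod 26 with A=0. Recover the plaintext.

The inverse of 7 mod 26 is 15, since 7·15=105≡1. Apply D(y)=15·(y−25) mod 26:
v(21): 15·(21−25)=-60≡18 → s
e(4): 15·(4−25)=-315≡23 → x
q(16): 15·(16−25)=-135≡21 → v
o(14): 15·(14−25)=-165≡17 → r
b(1): 15·(1−25)=-360≡4 → e
u(20): 15·(20−25)=-75≡3 → d
u(20): 15·(20−25)=-75≡3 → d
p(15): 15·(15−25)=-150≡6 → g

sxvreddg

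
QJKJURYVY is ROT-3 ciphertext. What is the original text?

Q(16): 16−3=13 → N
J(9): 9−3=6 → G
K(10): 10−3=7 → H
J(9): 9−3=6 → G
U(20): 20−3=17 → R
R(17): 17−3=14 → O
Y(24): 24−3=21 → V
V(21): 21−3=18 → S
Y(24): 24−3=21 → V

NGHGROVSV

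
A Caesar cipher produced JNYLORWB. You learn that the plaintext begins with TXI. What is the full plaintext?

From the crib: J(9)−T(19)=-10≡16, so the shift is 16.
Subtract 16 from each ciphertext letter:
J(9): 9−16=-7≡19 → T
N(13): 13−16=-3≡23 → X
Y(24): 24−16=8 → I
L(11): 11−16=-5≡21 → V
O(14): 14−16=-2≡24 → Y
R(17): 17−16=1 → B
W(22): 22−16=6 → G
B(1): 1−16=-15≡11 → L

TXIVYBGL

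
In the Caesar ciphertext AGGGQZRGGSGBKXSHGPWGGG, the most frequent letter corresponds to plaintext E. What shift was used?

The most frequent ciphertext letter is G (appears 10 times).
G is position 6; E is position 4.
Shift = 2.

2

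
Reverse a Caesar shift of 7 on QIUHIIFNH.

JBNABBYGA

Q(16): 16−7=9 → J
I(8): 8−7=1 → B
U(20): 20−7=13 → N
H(7): 7−7=0 → A
I(8): 8−7=1 → B
I(8): 8−7=1 → B
F(5): 5−7=-2≡24 → Y
N(13): 13−7=6 → G
H(7): 7−7=0 → A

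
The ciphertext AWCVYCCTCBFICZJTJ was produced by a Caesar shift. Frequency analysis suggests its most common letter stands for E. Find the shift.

24

The most frequent ciphertext letter is C (appears 5 times).
C is position 2; E is position 4.
Shift = -2≡24.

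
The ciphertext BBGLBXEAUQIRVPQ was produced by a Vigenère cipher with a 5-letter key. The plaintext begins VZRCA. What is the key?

GCPJB

Subtract each crib letter from the matching ciphertext letter (mod 26):
B(1)−V(21)=-20≡6 → G
B(1)−Z(25)=-24≡2 → C
G(6)−R(17)=-11≡15 → P
L(11)−C(2)=9 → J
B(1)−A(0)=1 → B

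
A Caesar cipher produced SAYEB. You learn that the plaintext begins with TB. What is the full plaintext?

From the crib: S(18)−T(19)=-1≡25, so the shift is 25.
Subtract 25 from each ciphertext letter:
S(18): 18−25=-7≡19 → T
A(0): 0−25=-25≡1 → B
Y(24): 24−25=-1≡25 → Z
E(4): 4−25=-21≡5 → F
B(1): 1−25=-24≡2 → C

TBZFC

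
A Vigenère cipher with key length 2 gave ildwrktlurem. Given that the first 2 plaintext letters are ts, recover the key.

Subtract each crib letter from the matching ciphertext letter (mod 26):
i(8)−t(19)=-11≡15 → p
l(11)−s(18)=-7≡19 → t

pt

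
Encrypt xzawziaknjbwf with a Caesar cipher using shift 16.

x(23): 23+16=39≡13 → n
z(25): 25+16=41≡15 → p
a(0): 0+16=16 → q
w(22): 22+16=38≡12 → m
z(25): 25+16=41≡15 → p
i(8): 8+16=24 → y
a(0): 0+16=16 → q
k(10): 10+16=26≡0 → a
n(13): 13+16=29≡3 → d
j(9): 9+16=25 → z
b(1): 1+16=17 → r
w(22): 22+16=38≡12 → m
f(5): 5+16=21 → v

npqmpyqadzrmv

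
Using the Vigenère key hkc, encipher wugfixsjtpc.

Repeat the key across the message: hkchkchkchk
w(22)+h(7): 29≡3 → d
u(20)+k(10): 30≡4 → e
g(6)+c(2): 8 → i
f(5)+h(7): 12 → m
i(8)+k(10): 18 → s
x(23)+c(2): 25 → z
s(18)+h(7): 25 → z
j(9)+k(10): 19 → t
t(19)+c(2): 21 → v
p(15)+h(7): 22 → w
c(2)+k(10): 12 → m

deimszztvwm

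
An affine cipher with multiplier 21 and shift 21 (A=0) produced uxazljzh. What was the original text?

vkzucsui

The inverse of 21 mod 26 is 5, since 21·5=105≡1. Apply D(y)=5·(y−21) mod 26:
u(20): 5·(20−21)=-5≡21 → v
x(23): 5·(23−21)=10 → k
a(0): 5·(0−21)=-105≡25 → z
z(25): 5·(25−21)=20 → u
l(11): 5·(11−21)=-50≡2 → c
j(9): 5·(9−21)=-60≡18 → s
z(25): 5·(25−21)=20 → u
h(7): 5·(7−21)=-70≡8 → i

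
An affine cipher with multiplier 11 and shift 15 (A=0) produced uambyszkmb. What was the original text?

rbvupfijvu

The inverse of 11 mod 26 is 19, since 11·19=209≡1. Apply D(y)=19·(y−15) mod 26:
u(20): 19·(20−15)=95≡17 → r
a(0): 19·(0−15)=-285≡1 → b
m(12): 19·(12−15)=-57≡21 → v
b(1): 19·(1−15)=-266≡20 → u
y(24): 19·(24−15)=171≡15 → p
s(18): 19·(18−15)=57≡5 → f
z(25): 19·(25−15)=190≡8 → i
k(10): 19·(10−15)=-95≡9 → j
m(12): 19·(12−15)=-57≡21 → v
b(1): 19·(1−15)=-266≡20 → u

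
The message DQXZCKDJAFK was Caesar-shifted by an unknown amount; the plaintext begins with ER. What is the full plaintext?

ERYADLEKBGL

From the crib: D(3)−E(4)=-1≡25, so the shift is 25.
Subtract 25 from each ciphertext letter:
D(3): 3−25=-22≡4 → E
Q(16): 16−25=-9≡17 → R
X(23): 23−25=-2≡24 → Y
Z(25): 25−25=0 → A
C(2): 2−25=-23≡3 → D
K(10): 10−25=-15≡11 → L
D(3): 3−25=-22≡4 → E
J(9): 9−25=-16≡10 → K
A(0): 0−25=-25≡1 → B
F(5): 5−25=-20≡6 → G
K(10): 10−25=-15≡11 → L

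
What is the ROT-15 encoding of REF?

GTU

R(17): 17+15=32≡6 → G
E(4): 4+15=19 → T
F(5): 5+15=20 → U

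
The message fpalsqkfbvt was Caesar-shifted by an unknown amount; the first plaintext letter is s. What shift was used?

13

From the crib: f(5)−s(18)=-13≡13, so the shift is 13.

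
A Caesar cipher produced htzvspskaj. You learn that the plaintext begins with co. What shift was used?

5

From the crib: h(7)−c(2)=5, so the shift is 5.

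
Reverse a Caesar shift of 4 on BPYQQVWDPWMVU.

XLUMMRSZLSIRQ

B(1): 1−4=-3≡23 → X
P(15): 15−4=11 → L
Y(24): 24−4=20 → U
Q(16): 16−4=12 → M
Q(16): 16−4=12 → M
V(21): 21−4=17 → R
W(22): 22−4=18 → S
D(3): 3−4=-1≡25 → Z
P(15): 15−4=11 → L
W(22): 22−4=18 → S
M(12): 12−4=8 → I
V(21): 21−4=17 → R
U(20): 20−4=16 → Q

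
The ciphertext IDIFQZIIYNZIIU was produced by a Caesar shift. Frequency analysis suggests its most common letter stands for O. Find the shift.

20

The most frequent ciphertext letter is I (appears 6 times).
I is position 8; O is position 14.
Shift = -6≡20.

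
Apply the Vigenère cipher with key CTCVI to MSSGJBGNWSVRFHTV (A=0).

OLUBRDZPRAXKHCBX

Repeat the key across the message: CTCVICTCVICTCVIC
M(12)+C(2): 14 → O
S(18)+T(19): 37≡11 → L
S(18)+C(2): 20 → U
G(6)+V(21): 27≡1 → B
J(9)+I(8): 17 → R
B(1)+C(2): 3 → D
G(6)+T(19): 25 → Z
N(13)+C(2): 15 → P
W(22)+V(21): 43≡17 → R
S(18)+I(8): 26≡0 → A
V(21)+C(2): 23 → X
R(17)+T(19): 36≡10 → K
F(5)+C(2): 7 → H
H(7)+V(21): 28≡2 → C
T(19)+I(8): 27≡1 → B
V(21)+C(2): 23 → X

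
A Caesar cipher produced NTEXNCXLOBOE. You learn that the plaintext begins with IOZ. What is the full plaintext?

IOZSIXSGJWJZ

From the crib: N(13)−I(8)=5, so the shift is 5.
Subtract 5 from each ciphertext letter:
N(13): 13−5=8 → I
T(19): 19−5=14 → O
E(4): 4−5=-1≡25 → Z
X(23): 23−5=18 → S
N(13): 13−5=8 → I
C(2): 2−5=-3≡23 → X
X(23): 23−5=18 → S
L(11): 11−5=6 → G
O(14): 14−5=9 → J
B(1): 1−5=-4≡22 → W
O(14): 14−5=9 → J
E(4): 4−5=-1≡25 → Z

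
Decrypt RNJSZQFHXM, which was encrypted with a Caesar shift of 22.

R(17): 17−22=-5≡21 → V
N(13): 13−22=-9≡17 → R
J(9): 9−22=-13≡13 → N
S(18): 18−22=-4≡22 → W
Z(25): 25−22=3 → D
Q(16): 16−22=-6≡20 → U
F(5): 5−22=-17≡9 → J
H(7): 7−22=-15≡11 → L
X(23): 23−22=1 → B
M(12): 12−22=-10≡16 → Q

VRNWDUJLBQ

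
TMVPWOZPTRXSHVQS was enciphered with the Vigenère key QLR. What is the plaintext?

Repeat the key across the ciphertext: QLRQLRQLRQLRQLRQ
T(19)−Q(16): 3 → D
M(12)−L(11): 1 → B
V(21)−R(17): 4 → E
P(15)−Q(16): -1≡25 → Z
W(22)−L(11): 11 → L
O(14)−R(17): -3≡23 → X
Z(25)−Q(16): 9 → J
P(15)−L(11): 4 → E
T(19)−R(17): 2 → C
R(17)−Q(16): 1 → B
X(23)−L(11): 12 → M
S(18)−R(17): 1 → B
H(7)−Q(16): -9≡17 → R
V(21)−L(11): 10 → K
Q(16)−R(17): -1≡25 → Z
S(18)−Q(16): 2 → C

DBEZLXJECBMBRKZC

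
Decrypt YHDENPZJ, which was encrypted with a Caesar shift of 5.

TCYZIKUE

Y(24): 24−5=19 → T
H(7): 7−5=2 → C
D(3): 3−5=-2≡24 → Y
E(4): 4−5=-1≡25 → Z
N(13): 13−5=8 → I
P(15): 15−5=10 → K
Z(25): 25−5=20 → U
J(9): 9−5=4 → E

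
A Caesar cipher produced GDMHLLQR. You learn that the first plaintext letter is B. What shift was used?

From the crib: G(6)−B(1)=5, so the shift is 5.

5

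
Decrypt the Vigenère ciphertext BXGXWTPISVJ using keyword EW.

Repeat the key across the ciphertext: EWEWEWEWEWE
B(1)−E(4): -3≡23 → X
X(23)−W(22): 1 → B
G(6)−E(4): 2 → C
X(23)−W(22): 1 → B
W(22)−E(4): 18 → S
T(19)−W(22): -3≡23 → X
P(15)−E(4): 11 → L
I(8)−W(22): -14≡12 → M
S(18)−E(4): 14 → O
V(21)−W(22): -1≡25 → Z
J(9)−E(4): 5 → F

XBCBSXLMOZF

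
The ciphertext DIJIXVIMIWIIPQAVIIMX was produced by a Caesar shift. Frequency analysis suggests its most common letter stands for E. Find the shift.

4

The most frequent ciphertext letter is I (appears 8 times).
I is position 8; E is position 4.
Shift = 4.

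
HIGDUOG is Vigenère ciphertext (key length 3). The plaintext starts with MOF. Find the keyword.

Subtract each crib letter from the matching ciphertext letter (mod 26):
H(7)−M(12)=-5≡21 → V
I(8)−O(14)=-6≡20 → U
G(6)−F(5)=1 → B

VUB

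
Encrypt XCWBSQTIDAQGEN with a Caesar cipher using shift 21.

X(23): 23+21=44≡18 → S
C(2): 2+21=23 → X
W(22): 22+21=43≡17 → R
B(1): 1+21=22 → W
S(18): 18+21=39≡13 → N
Q(16): 16+21=37≡11 → L
T(19): 19+21=40≡14 → O
I(8): 8+21=29≡3 → D
D(3): 3+21=24 → Y
A(0): 0+21=21 → V
Q(16): 16+21=37≡11 → L
G(6): 6+21=27≡1 → B
E(4): 4+21=25 → Z
N(13): 13+21=34≡8 → I

SXRWNLODYVLBZI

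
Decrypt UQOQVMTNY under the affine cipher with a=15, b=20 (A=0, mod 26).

The inverse of 15 mod 26 is 7, since 15·7=105≡1. Apply D(y)=7·(y−20) mod 26:
U(20): 7·(20−20)=0 → A
Q(16): 7·(16−20)=-28≡24 → Y
O(14): 7·(14−20)=-42≡10 → K
Q(16): 7·(16−20)=-28≡24 → Y
V(21): 7·(21−20)=7 → H
M(12): 7·(12−20)=-56≡22 → W
T(19): 7·(19−20)=-7≡19 → T
N(13): 7·(13−20)=-49≡3 → D
Y(24): 7·(24−20)=28≡2 → C

AYKYHWTDC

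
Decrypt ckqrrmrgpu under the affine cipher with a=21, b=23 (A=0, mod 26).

The inverse of 21 mod 26 is 5, since 21·5=105≡1. Apply D(y)=5·(y−23) mod 26:
c(2): 5·(2−23)=-105≡25 → z
k(10): 5·(10−23)=-65≡13 → n
q(16): 5·(16−23)=-35≡17 → r
r(17): 5·(17−23)=-30≡22 → w
r(17): 5·(17−23)=-30≡22 → w
m(12): 5·(12−23)=-55≡23 → x
r(17): 5·(17−23)=-30≡22 → w
g(6): 5·(6−23)=-85≡19 → t
p(15): 5·(15−23)=-40≡12 → m
u(20): 5·(20−23)=-15≡11 → l

znrwwxwtml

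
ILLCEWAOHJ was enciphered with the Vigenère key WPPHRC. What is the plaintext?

Repeat the key across the ciphertext: WPPHRCWPPH
I(8)−W(22): -14≡12 → M
L(11)−P(15): -4≡22 → W
L(11)−P(15): -4≡22 → W
C(2)−H(7): -5≡21 → V
E(4)−R(17): -13≡13 → N
W(22)−C(2): 20 → U
A(0)−W(22): -22≡4 → E
O(14)−P(15): -1≡25 → Z
H(7)−P(15): -8≡18 → S
J(9)−H(7): 2 → C

MWWVNUEZSC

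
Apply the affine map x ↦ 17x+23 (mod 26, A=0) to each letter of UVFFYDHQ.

ZQEEPWMJ

U(20): 17·20+23=363≡25 → Z
V(21): 17·21+23=380≡16 → Q
F(5): 17·5+23=108≡4 → E
F(5): 17·5+23=108≡4 → E
Y(24): 17·24+23=431≡15 → P
D(3): 17·3+23=74≡22 → W
H(7): 17·7+23=142≡12 → M
Q(16): 17·16+23=295≡9 → J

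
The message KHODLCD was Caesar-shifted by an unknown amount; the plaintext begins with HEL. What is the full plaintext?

From the crib: K(10)−H(7)=3, so the shift is 3.
Subtract 3 from each ciphertext letter:
K(10): 10−3=7 → H
H(7): 7−3=4 → E
O(14): 14−3=11 → L
D(3): 3−3=0 → A
L(11): 11−3=8 → I
C(2): 2−3=-1≡25 → Z
D(3): 3−3=0 → A

HELAIZA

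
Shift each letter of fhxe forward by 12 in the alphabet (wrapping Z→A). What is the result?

rtjq

f(5): 5+12=17 → r
h(7): 7+12=19 → t
x(23): 23+12=35≡9 → j
e(4): 4+12=16 → q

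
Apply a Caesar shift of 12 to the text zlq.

lxc

z(25): 25+12=37≡11 → l
l(11): 11+12=23 → x
q(16): 16+12=28≡2 → c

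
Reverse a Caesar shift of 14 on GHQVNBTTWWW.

G(6): 6−14=-8≡18 → S
H(7): 7−14=-7≡19 → T
Q(16): 16−14=2 → C
V(21): 21−14=7 → H
N(13): 13−14=-1≡25 → Z
B(1): 1−14=-13≡13 → N
T(19): 19−14=5 → F
T(19): 19−14=5 → F
W(22): 22−14=8 → I
W(22): 22−14=8 → I
W(22): 22−14=8 → I

STCHZNFFIII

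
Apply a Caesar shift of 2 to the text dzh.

fbj

d(3): 3+2=5 → f
z(25): 25+2=27≡1 → b
h(7): 7+2=9 → j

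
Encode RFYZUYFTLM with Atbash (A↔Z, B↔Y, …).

IUBAFBUGON

R(17) → I(8)
F(5) → U(20)
Y(24) → B(1)
Z(25) → A(0)
U(20) → F(5)
Y(24) → B(1)
F(5) → U(20)
T(19) → G(6)
L(11) → O(14)
M(12) → N(13)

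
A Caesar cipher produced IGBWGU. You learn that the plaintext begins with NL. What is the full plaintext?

NLGBLZ

From the crib: I(8)−N(13)=-5≡21, so the shift is 21.
Subtract 21 from each ciphertext letter:
I(8): 8−21=-13≡13 → N
G(6): 6−21=-15≡11 → L
B(1): 1−21=-20≡6 → G
W(22): 22−21=1 → B
G(6): 6−21=-15≡11 → L
U(20): 20−21=-1≡25 → Z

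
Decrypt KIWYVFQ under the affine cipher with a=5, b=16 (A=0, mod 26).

The inverse of 5 mod 26 is 21, since 5·21=105≡1. Apply D(y)=21·(y−16) mod 26:
K(10): 21·(10−16)=-126≡4 → E
I(8): 21·(8−16)=-168≡14 → O
W(22): 21·(22−16)=126≡22 → W
Y(24): 21·(24−16)=168≡12 → M
V(21): 21·(21−16)=105≡1 → B
F(5): 21·(5−16)=-231≡3 → D
Q(16): 21·(16−16)=0 → A

EOWMBDA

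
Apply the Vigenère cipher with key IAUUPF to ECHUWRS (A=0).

MCBOLWA

Repeat the key across the message: IAUUPFI
E(4)+I(8): 12 → M
C(2)+A(0): 2 → C
H(7)+U(20): 27≡1 → B
U(20)+U(20): 40≡14 → O
W(22)+P(15): 37≡11 → L
R(17)+F(5): 22 → W
S(18)+I(8): 26≡0 → A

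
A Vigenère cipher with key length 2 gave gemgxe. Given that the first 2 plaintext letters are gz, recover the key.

af

Subtract each crib letter from the matching ciphertext letter (mod 26):
g(6)−g(6)=0 → a
e(4)−z(25)=-21≡5 → f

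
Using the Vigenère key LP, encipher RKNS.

Repeat the key across the message: LPLP
R(17)+L(11): 28≡2 → C
K(10)+P(15): 25 → Z
N(13)+L(11): 24 → Y
S(18)+P(15): 33≡7 → H

CZYH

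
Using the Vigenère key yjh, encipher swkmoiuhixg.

qfrkxpsqpvp

Repeat the key across the message: yjhyjhyjhyj
s(18)+y(24): 42≡16 → q
w(22)+j(9): 31≡5 → f
k(10)+h(7): 17 → r
m(12)+y(24): 36≡10 → k
o(14)+j(9): 23 → x
i(8)+h(7): 15 → p
u(20)+y(24): 44≡18 → s
h(7)+j(9): 16 → q
i(8)+h(7): 15 → p
x(23)+y(24): 47≡21 → v
g(6)+j(9): 15 → p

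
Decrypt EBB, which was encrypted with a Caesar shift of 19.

E(4): 4−19=-15≡11 → L
B(1): 1−19=-18≡8 → I
B(1): 1−19=-18≡8 → I

LII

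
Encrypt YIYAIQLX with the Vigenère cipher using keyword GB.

Repeat the key across the message: GBGBGBGB
Y(24)+G(6): 30≡4 → E
I(8)+B(1): 9 → J
Y(24)+G(6): 30≡4 → E
A(0)+B(1): 1 → B
I(8)+G(6): 14 → O
Q(16)+B(1): 17 → R
L(11)+G(6): 17 → R
X(23)+B(1): 24 → Y

EJEBORRY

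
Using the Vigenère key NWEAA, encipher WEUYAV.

JAYYAI

Repeat the key across the message: NWEAAN
W(22)+N(13): 35≡9 → J
E(4)+W(22): 26≡0 → A
U(20)+E(4): 24 → Y
Y(24)+A(0): 24 → Y
A(0)+A(0): 0 → A
V(21)+N(13): 34≡8 → I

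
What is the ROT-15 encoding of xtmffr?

x(23): 23+15=38≡12 → m
t(19): 19+15=34≡8 → i
m(12): 12+15=27≡1 → b
f(5): 5+15=20 → u
f(5): 5+15=20 → u
r(17): 17+15=32≡6 → g

mibuug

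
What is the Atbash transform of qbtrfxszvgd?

q(16) → j(9)
b(1) → y(24)
t(19) → g(6)
r(17) → i(8)
f(5) → u(20)
x(23) → c(2)
s(18) → h(7)
z(25) → a(0)
v(21) → e(4)
g(6) → t(19)
d(3) → w(22)

jygiuchaetw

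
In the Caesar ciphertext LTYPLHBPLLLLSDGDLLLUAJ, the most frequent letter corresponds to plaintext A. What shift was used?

11

The most frequent ciphertext letter is L (appears 9 times).
L is position 11; A is position 0.
Shift = 11.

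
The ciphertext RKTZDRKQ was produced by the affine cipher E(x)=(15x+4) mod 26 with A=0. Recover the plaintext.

The inverse of 15 mod 26 is 7, since 15·7=105≡1. Apply D(y)=7·(y−4) mod 26:
R(17): 7·(17−4)=91≡13 → N
K(10): 7·(10−4)=42≡16 → Q
T(19): 7·(19−4)=105≡1 → B
Z(25): 7·(25−4)=147≡17 → R
D(3): 7·(3−4)=-7≡19 → T
R(17): 7·(17−4)=91≡13 → N
K(10): 7·(10−4)=42≡16 → Q
Q(16): 7·(16−4)=84≡6 → G

NQBRTNQG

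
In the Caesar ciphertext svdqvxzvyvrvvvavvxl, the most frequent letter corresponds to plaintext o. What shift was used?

7

The most frequent ciphertext letter is v (appears 9 times).
v is position 21; o is position 14.
Shift = 7.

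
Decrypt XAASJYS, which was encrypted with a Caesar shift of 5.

X(23): 23−5=18 → S
A(0): 0−5=-5≡21 → V
A(0): 0−5=-5≡21 → V
S(18): 18−5=13 → N
J(9): 9−5=4 → E
Y(24): 24−5=19 → T
S(18): 18−5=13 → N

SVVNETN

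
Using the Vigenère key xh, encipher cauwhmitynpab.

zhrdetfavumhy

Repeat the key across the message: xhxhxhxhxhxhx
c(2)+x(23): 25 → z
a(0)+h(7): 7 → h
u(20)+x(23): 43≡17 → r
w(22)+h(7): 29≡3 → d
h(7)+x(23): 30≡4 → e
m(12)+h(7): 19 → t
i(8)+x(23): 31≡5 → f
t(19)+h(7): 26≡0 → a
y(24)+x(23): 47≡21 → v
n(13)+h(7): 20 → u
p(15)+x(23): 38≡12 → m
a(0)+h(7): 7 → h
b(1)+x(23): 24 → y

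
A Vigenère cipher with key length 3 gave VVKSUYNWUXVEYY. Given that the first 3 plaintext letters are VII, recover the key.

ANC

Subtract each crib letter from the matching ciphertext letter (mod 26):
V(21)−V(21)=0 → A
V(21)−I(8)=13 → N
K(10)−I(8)=2 → C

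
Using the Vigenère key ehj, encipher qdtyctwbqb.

Repeat the key across the message: ehjehjehje
q(16)+e(4): 20 → u
d(3)+h(7): 10 → k
t(19)+j(9): 28≡2 → c
y(24)+e(4): 28≡2 → c
c(2)+h(7): 9 → j
t(19)+j(9): 28≡2 → c
w(22)+e(4): 26≡0 → a
b(1)+h(7): 8 → i
q(16)+j(9): 25 → z
b(1)+e(4): 5 → f

ukccjcaizf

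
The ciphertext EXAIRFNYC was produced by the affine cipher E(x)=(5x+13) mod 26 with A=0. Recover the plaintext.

The inverse of 5 mod 26 is 21, since 5·21=105≡1. Apply D(y)=21·(y−13) mod 26:
E(4): 21·(4−13)=-189≡19 → T
X(23): 21·(23−13)=210≡2 → C
A(0): 21·(0−13)=-273≡13 → N
I(8): 21·(8−13)=-105≡25 → Z
R(17): 21·(17−13)=84≡6 → G
F(5): 21·(5−13)=-168≡14 → O
N(13): 21·(13−13)=0 → A
Y(24): 21·(24−13)=231≡23 → X
C(2): 21·(2−13)=-231≡3 → D

TCNZGOAXD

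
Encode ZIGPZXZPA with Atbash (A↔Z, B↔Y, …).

Z(25) → A(0)
I(8) → R(17)
G(6) → T(19)
P(15) → K(10)
Z(25) → A(0)
X(23) → C(2)
Z(25) → A(0)
P(15) → K(10)
A(0) → Z(25)

ARTKACAKZ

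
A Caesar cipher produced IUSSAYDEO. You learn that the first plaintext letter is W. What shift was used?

12

From the crib: I(8)−W(22)=-14≡12, so the shift is 12.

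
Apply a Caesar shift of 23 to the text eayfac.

bxvcxz

e(4): 4+23=27≡1 → b
a(0): 0+23=23 → x
y(24): 24+23=47≡21 → v
f(5): 5+23=28≡2 → c
a(0): 0+23=23 → x
c(2): 2+23=25 → z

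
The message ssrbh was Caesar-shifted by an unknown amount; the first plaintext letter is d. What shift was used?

15

From the crib: s(18)−d(3)=15, so the shift is 15.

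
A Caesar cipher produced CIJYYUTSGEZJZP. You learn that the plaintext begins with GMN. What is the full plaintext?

GMNCCYXWKIDNDT

From the crib: C(2)−G(6)=-4≡22, so the shift is 22.
Subtract 22 from each ciphertext letter:
C(2): 2−22=-20≡6 → G
I(8): 8−22=-14≡12 → M
J(9): 9−22=-13≡13 → N
Y(24): 24−22=2 → C
Y(24): 24−22=2 → C
U(20): 20−22=-2≡24 → Y
T(19): 19−22=-3≡23 → X
S(18): 18−22=-4≡22 → W
G(6): 6−22=-16≡10 → K
E(4): 4−22=-18≡8 → I
Z(25): 25−22=3 → D
J(9): 9−22=-13≡13 → N
Z(25): 25−22=3 → D
P(15): 15−22=-7≡19 → T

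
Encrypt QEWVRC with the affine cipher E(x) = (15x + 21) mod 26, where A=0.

BDNYQZ

Q(16): 15·16+21=261≡1 → B
E(4): 15·4+21=81≡3 → D
W(22): 15·22+21=351≡13 → N
V(21): 15·21+21=336≡24 → Y
R(17): 15·17+21=276≡16 → Q
C(2): 15·2+21=51≡25 → Z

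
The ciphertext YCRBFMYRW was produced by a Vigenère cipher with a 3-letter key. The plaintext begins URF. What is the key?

ELM

Subtract each crib letter from the matching ciphertext letter (mod 26):
Y(24)−U(20)=4 → E
C(2)−R(17)=-15≡11 → L
R(17)−F(5)=12 → M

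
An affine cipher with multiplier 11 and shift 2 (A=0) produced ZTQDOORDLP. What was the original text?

VLGTUUZTPN

The inverse of 11 mod 26 is 19, since 11·19=209≡1. Apply D(y)=19·(y−2) mod 26:
Z(25): 19·(25−2)=437≡21 → V
T(19): 19·(19−2)=323≡11 → L
Q(16): 19·(16−2)=266≡6 → G
D(3): 19·(3−2)=19 → T
O(14): 19·(14−2)=228≡20 → U
O(14): 19·(14−2)=228≡20 → U
R(17): 19·(17−2)=285≡25 → Z
D(3): 19·(3−2)=19 → T
L(11): 19·(11−2)=171≡15 → P
P(15): 19·(15−2)=247≡13 → N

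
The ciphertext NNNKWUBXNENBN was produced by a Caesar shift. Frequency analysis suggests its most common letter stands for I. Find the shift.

5

The most frequent ciphertext letter is N (appears 6 times).
N is position 13; I is position 8.
Shift = 5.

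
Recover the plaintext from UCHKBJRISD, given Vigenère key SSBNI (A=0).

Repeat the key across the ciphertext: SSBNISSBNI
U(20)−S(18): 2 → C
C(2)−S(18): -16≡10 → K
H(7)−B(1): 6 → G
K(10)−N(13): -3≡23 → X
B(1)−I(8): -7≡19 → T
J(9)−S(18): -9≡17 → R
R(17)−S(18): -1≡25 → Z
I(8)−B(1): 7 → H
S(18)−N(13): 5 → F
D(3)−I(8): -5≡21 → V

CKGXTRZHFV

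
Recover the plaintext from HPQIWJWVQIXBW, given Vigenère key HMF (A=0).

Repeat the key across the ciphertext: HMFHMFHMFHMFH
H(7)−H(7): 0 → A
P(15)−M(12): 3 → D
Q(16)−F(5): 11 → L
I(8)−H(7): 1 → B
W(22)−M(12): 10 → K
J(9)−F(5): 4 → E
W(22)−H(7): 15 → P
V(21)−M(12): 9 → J
Q(16)−F(5): 11 → L
I(8)−H(7): 1 → B
X(23)−M(12): 11 → L
B(1)−F(5): -4≡22 → W
W(22)−H(7): 15 → P

ADLBKEPJLBLWP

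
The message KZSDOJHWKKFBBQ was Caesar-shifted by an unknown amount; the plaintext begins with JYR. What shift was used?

1

From the crib: K(10)−J(9)=1, so the shift is 1.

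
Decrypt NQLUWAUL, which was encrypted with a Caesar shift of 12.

N(13): 13−12=1 → B
Q(16): 16−12=4 → E
L(11): 11−12=-1≡25 → Z
U(20): 20−12=8 → I
W(22): 22−12=10 → K
A(0): 0−12=-12≡14 → O
U(20): 20−12=8 → I
L(11): 11−12=-1≡25 → Z

BEZIKOIZ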